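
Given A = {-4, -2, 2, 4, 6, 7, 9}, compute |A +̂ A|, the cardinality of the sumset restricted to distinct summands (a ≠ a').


Restricted sumset: A +̂ A = {a + a' : a ∈ A, a' ∈ A, a ≠ a'}.
Equivalently, take A + A and drop any sum 2a that is achievable ONLY as a + a for a ∈ A (i.e. sums representable only with equal summands).
Enumerate pairs (a, a') with a < a' (symmetric, so each unordered pair gives one sum; this covers all a ≠ a'):
  -4 + -2 = -6
  -4 + 2 = -2
  -4 + 4 = 0
  -4 + 6 = 2
  -4 + 7 = 3
  -4 + 9 = 5
  -2 + 2 = 0
  -2 + 4 = 2
  -2 + 6 = 4
  -2 + 7 = 5
  -2 + 9 = 7
  2 + 4 = 6
  2 + 6 = 8
  2 + 7 = 9
  2 + 9 = 11
  4 + 6 = 10
  4 + 7 = 11
  4 + 9 = 13
  6 + 7 = 13
  6 + 9 = 15
  7 + 9 = 16
Collected distinct sums: {-6, -2, 0, 2, 3, 4, 5, 6, 7, 8, 9, 10, 11, 13, 15, 16}
|A +̂ A| = 16
(Reference bound: |A +̂ A| ≥ 2|A| - 3 for |A| ≥ 2, with |A| = 7 giving ≥ 11.)

|A +̂ A| = 16


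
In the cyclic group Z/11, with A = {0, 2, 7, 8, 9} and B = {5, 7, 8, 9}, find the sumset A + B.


Work in Z/11Z: reduce every sum a + b modulo 11.
Enumerate all 20 pairs:
a = 0: 0+5=5, 0+7=7, 0+8=8, 0+9=9
a = 2: 2+5=7, 2+7=9, 2+8=10, 2+9=0
a = 7: 7+5=1, 7+7=3, 7+8=4, 7+9=5
a = 8: 8+5=2, 8+7=4, 8+8=5, 8+9=6
a = 9: 9+5=3, 9+7=5, 9+8=6, 9+9=7
Distinct residues collected: {0, 1, 2, 3, 4, 5, 6, 7, 8, 9, 10}
|A + B| = 11 (out of 11 total residues).

A + B = {0, 1, 2, 3, 4, 5, 6, 7, 8, 9, 10}


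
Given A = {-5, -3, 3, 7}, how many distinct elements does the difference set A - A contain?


A - A = {a - a' : a, a' ∈ A}; |A| = 4.
Bounds: 2|A|-1 ≤ |A - A| ≤ |A|² - |A| + 1, i.e. 7 ≤ |A - A| ≤ 13.
Note: 0 ∈ A - A always (from a - a). The set is symmetric: if d ∈ A - A then -d ∈ A - A.
Enumerate nonzero differences d = a - a' with a > a' (then include -d):
Positive differences: {2, 4, 6, 8, 10, 12}
Full difference set: {0} ∪ (positive diffs) ∪ (negative diffs).
|A - A| = 1 + 2·6 = 13 (matches direct enumeration: 13).

|A - A| = 13


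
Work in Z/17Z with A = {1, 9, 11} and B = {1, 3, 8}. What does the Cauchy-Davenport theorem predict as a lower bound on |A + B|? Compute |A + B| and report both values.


Cauchy-Davenport: |A + B| ≥ min(p, |A| + |B| - 1) for A, B nonempty in Z/pZ.
|A| = 3, |B| = 3, p = 17.
CD lower bound = min(17, 3 + 3 - 1) = min(17, 5) = 5.
Compute A + B mod 17 directly:
a = 1: 1+1=2, 1+3=4, 1+8=9
a = 9: 9+1=10, 9+3=12, 9+8=0
a = 11: 11+1=12, 11+3=14, 11+8=2
A + B = {0, 2, 4, 9, 10, 12, 14}, so |A + B| = 7.
Verify: 7 ≥ 5? Yes ✓.

CD lower bound = 5, actual |A + B| = 7.


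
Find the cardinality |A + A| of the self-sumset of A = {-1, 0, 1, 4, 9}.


A + A = {a + a' : a, a' ∈ A}; |A| = 5.
General bounds: 2|A| - 1 ≤ |A + A| ≤ |A|(|A|+1)/2, i.e. 9 ≤ |A + A| ≤ 15.
Lower bound 2|A|-1 is attained iff A is an arithmetic progression.
Enumerate sums a + a' for a ≤ a' (symmetric, so this suffices):
a = -1: -1+-1=-2, -1+0=-1, -1+1=0, -1+4=3, -1+9=8
a = 0: 0+0=0, 0+1=1, 0+4=4, 0+9=9
a = 1: 1+1=2, 1+4=5, 1+9=10
a = 4: 4+4=8, 4+9=13
a = 9: 9+9=18
Distinct sums: {-2, -1, 0, 1, 2, 3, 4, 5, 8, 9, 10, 13, 18}
|A + A| = 13

|A + A| = 13


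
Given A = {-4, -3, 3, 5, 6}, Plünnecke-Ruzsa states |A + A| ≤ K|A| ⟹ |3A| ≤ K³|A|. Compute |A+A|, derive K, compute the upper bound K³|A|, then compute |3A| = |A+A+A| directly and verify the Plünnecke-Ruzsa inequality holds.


|A| = 5.
Step 1: Compute A + A by enumerating all 25 pairs.
A + A = {-8, -7, -6, -1, 0, 1, 2, 3, 6, 8, 9, 10, 11, 12}, so |A + A| = 14.
Step 2: Doubling constant K = |A + A|/|A| = 14/5 = 14/5 ≈ 2.8000.
Step 3: Plünnecke-Ruzsa gives |3A| ≤ K³·|A| = (2.8000)³ · 5 ≈ 109.7600.
Step 4: Compute 3A = A + A + A directly by enumerating all triples (a,b,c) ∈ A³; |3A| = 26.
Step 5: Check 26 ≤ 109.7600? Yes ✓.

K = 14/5, Plünnecke-Ruzsa bound K³|A| ≈ 109.7600, |3A| = 26, inequality holds.


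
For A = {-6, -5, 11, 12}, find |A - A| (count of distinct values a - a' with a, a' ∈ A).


A - A = {a - a' : a, a' ∈ A}; |A| = 4.
Bounds: 2|A|-1 ≤ |A - A| ≤ |A|² - |A| + 1, i.e. 7 ≤ |A - A| ≤ 13.
Note: 0 ∈ A - A always (from a - a). The set is symmetric: if d ∈ A - A then -d ∈ A - A.
Enumerate nonzero differences d = a - a' with a > a' (then include -d):
Positive differences: {1, 16, 17, 18}
Full difference set: {0} ∪ (positive diffs) ∪ (negative diffs).
|A - A| = 1 + 2·4 = 9 (matches direct enumeration: 9).

|A - A| = 9


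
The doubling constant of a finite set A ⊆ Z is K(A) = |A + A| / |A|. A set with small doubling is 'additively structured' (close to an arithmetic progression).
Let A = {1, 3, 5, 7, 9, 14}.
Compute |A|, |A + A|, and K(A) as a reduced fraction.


|A| = 6.
Compute A + A by enumerating all 36 pairs.
A + A = {2, 4, 6, 8, 10, 12, 14, 15, 16, 17, 18, 19, 21, 23, 28}, so |A + A| = 15.
K = |A + A| / |A| = 15/6 = 5/2 ≈ 2.5000.
Reference: AP of size 6 gives K = 11/6 ≈ 1.8333; a fully generic set of size 6 gives K ≈ 3.5000.

|A| = 6, |A + A| = 15, K = 15/6 = 5/2.


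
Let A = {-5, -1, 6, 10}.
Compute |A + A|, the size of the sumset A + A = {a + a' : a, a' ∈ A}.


A + A = {a + a' : a, a' ∈ A}; |A| = 4.
General bounds: 2|A| - 1 ≤ |A + A| ≤ |A|(|A|+1)/2, i.e. 7 ≤ |A + A| ≤ 10.
Lower bound 2|A|-1 is attained iff A is an arithmetic progression.
Enumerate sums a + a' for a ≤ a' (symmetric, so this suffices):
a = -5: -5+-5=-10, -5+-1=-6, -5+6=1, -5+10=5
a = -1: -1+-1=-2, -1+6=5, -1+10=9
a = 6: 6+6=12, 6+10=16
a = 10: 10+10=20
Distinct sums: {-10, -6, -2, 1, 5, 9, 12, 16, 20}
|A + A| = 9

|A + A| = 9


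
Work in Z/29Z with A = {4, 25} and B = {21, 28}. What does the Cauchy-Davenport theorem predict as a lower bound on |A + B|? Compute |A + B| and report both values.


Cauchy-Davenport: |A + B| ≥ min(p, |A| + |B| - 1) for A, B nonempty in Z/pZ.
|A| = 2, |B| = 2, p = 29.
CD lower bound = min(29, 2 + 2 - 1) = min(29, 3) = 3.
Compute A + B mod 29 directly:
a = 4: 4+21=25, 4+28=3
a = 25: 25+21=17, 25+28=24
A + B = {3, 17, 24, 25}, so |A + B| = 4.
Verify: 4 ≥ 3? Yes ✓.

CD lower bound = 3, actual |A + B| = 4.


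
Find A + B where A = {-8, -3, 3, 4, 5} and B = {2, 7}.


A + B = {a + b : a ∈ A, b ∈ B}.
Enumerate all |A|·|B| = 5·2 = 10 pairs (a, b) and collect distinct sums.
a = -8: -8+2=-6, -8+7=-1
a = -3: -3+2=-1, -3+7=4
a = 3: 3+2=5, 3+7=10
a = 4: 4+2=6, 4+7=11
a = 5: 5+2=7, 5+7=12
Collecting distinct sums: A + B = {-6, -1, 4, 5, 6, 7, 10, 11, 12}
|A + B| = 9

A + B = {-6, -1, 4, 5, 6, 7, 10, 11, 12}


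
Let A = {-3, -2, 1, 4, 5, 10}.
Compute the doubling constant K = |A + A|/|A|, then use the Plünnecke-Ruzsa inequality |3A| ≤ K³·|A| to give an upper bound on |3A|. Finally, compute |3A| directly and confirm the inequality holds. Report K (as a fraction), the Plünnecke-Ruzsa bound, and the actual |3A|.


|A| = 6.
Step 1: Compute A + A by enumerating all 36 pairs.
A + A = {-6, -5, -4, -2, -1, 1, 2, 3, 5, 6, 7, 8, 9, 10, 11, 14, 15, 20}, so |A + A| = 18.
Step 2: Doubling constant K = |A + A|/|A| = 18/6 = 18/6 ≈ 3.0000.
Step 3: Plünnecke-Ruzsa gives |3A| ≤ K³·|A| = (3.0000)³ · 6 ≈ 162.0000.
Step 4: Compute 3A = A + A + A directly by enumerating all triples (a,b,c) ∈ A³; |3A| = 34.
Step 5: Check 34 ≤ 162.0000? Yes ✓.

K = 18/6, Plünnecke-Ruzsa bound K³|A| ≈ 162.0000, |3A| = 34, inequality holds.


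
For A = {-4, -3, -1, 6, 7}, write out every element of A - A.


A - A = {a - a' : a, a' ∈ A}.
Compute a - a' for each ordered pair (a, a'):
a = -4: -4--4=0, -4--3=-1, -4--1=-3, -4-6=-10, -4-7=-11
a = -3: -3--4=1, -3--3=0, -3--1=-2, -3-6=-9, -3-7=-10
a = -1: -1--4=3, -1--3=2, -1--1=0, -1-6=-7, -1-7=-8
a = 6: 6--4=10, 6--3=9, 6--1=7, 6-6=0, 6-7=-1
a = 7: 7--4=11, 7--3=10, 7--1=8, 7-6=1, 7-7=0
Collecting distinct values (and noting 0 appears from a-a):
A - A = {-11, -10, -9, -8, -7, -3, -2, -1, 0, 1, 2, 3, 7, 8, 9, 10, 11}
|A - A| = 17

A - A = {-11, -10, -9, -8, -7, -3, -2, -1, 0, 1, 2, 3, 7, 8, 9, 10, 11}


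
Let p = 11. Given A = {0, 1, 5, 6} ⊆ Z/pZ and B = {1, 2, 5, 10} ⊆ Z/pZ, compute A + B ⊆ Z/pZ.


Work in Z/11Z: reduce every sum a + b modulo 11.
Enumerate all 16 pairs:
a = 0: 0+1=1, 0+2=2, 0+5=5, 0+10=10
a = 1: 1+1=2, 1+2=3, 1+5=6, 1+10=0
a = 5: 5+1=6, 5+2=7, 5+5=10, 5+10=4
a = 6: 6+1=7, 6+2=8, 6+5=0, 6+10=5
Distinct residues collected: {0, 1, 2, 3, 4, 5, 6, 7, 8, 10}
|A + B| = 10 (out of 11 total residues).

A + B = {0, 1, 2, 3, 4, 5, 6, 7, 8, 10}


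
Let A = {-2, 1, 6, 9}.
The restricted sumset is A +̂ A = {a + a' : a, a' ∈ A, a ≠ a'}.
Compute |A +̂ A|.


Restricted sumset: A +̂ A = {a + a' : a ∈ A, a' ∈ A, a ≠ a'}.
Equivalently, take A + A and drop any sum 2a that is achievable ONLY as a + a for a ∈ A (i.e. sums representable only with equal summands).
Enumerate pairs (a, a') with a < a' (symmetric, so each unordered pair gives one sum; this covers all a ≠ a'):
  -2 + 1 = -1
  -2 + 6 = 4
  -2 + 9 = 7
  1 + 6 = 7
  1 + 9 = 10
  6 + 9 = 15
Collected distinct sums: {-1, 4, 7, 10, 15}
|A +̂ A| = 5
(Reference bound: |A +̂ A| ≥ 2|A| - 3 for |A| ≥ 2, with |A| = 4 giving ≥ 5.)

|A +̂ A| = 5


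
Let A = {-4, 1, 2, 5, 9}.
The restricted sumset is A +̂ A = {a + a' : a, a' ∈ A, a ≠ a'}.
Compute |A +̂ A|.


Restricted sumset: A +̂ A = {a + a' : a ∈ A, a' ∈ A, a ≠ a'}.
Equivalently, take A + A and drop any sum 2a that is achievable ONLY as a + a for a ∈ A (i.e. sums representable only with equal summands).
Enumerate pairs (a, a') with a < a' (symmetric, so each unordered pair gives one sum; this covers all a ≠ a'):
  -4 + 1 = -3
  -4 + 2 = -2
  -4 + 5 = 1
  -4 + 9 = 5
  1 + 2 = 3
  1 + 5 = 6
  1 + 9 = 10
  2 + 5 = 7
  2 + 9 = 11
  5 + 9 = 14
Collected distinct sums: {-3, -2, 1, 3, 5, 6, 7, 10, 11, 14}
|A +̂ A| = 10
(Reference bound: |A +̂ A| ≥ 2|A| - 3 for |A| ≥ 2, with |A| = 5 giving ≥ 7.)

|A +̂ A| = 10


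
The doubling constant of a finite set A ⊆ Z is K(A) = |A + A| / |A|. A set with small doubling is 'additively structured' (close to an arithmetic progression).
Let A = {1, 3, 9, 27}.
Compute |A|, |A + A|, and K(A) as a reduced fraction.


|A| = 4.
Compute A + A by enumerating all 16 pairs.
A + A = {2, 4, 6, 10, 12, 18, 28, 30, 36, 54}, so |A + A| = 10.
K = |A + A| / |A| = 10/4 = 5/2 ≈ 2.5000.
Reference: AP of size 4 gives K = 7/4 ≈ 1.7500; a fully generic set of size 4 gives K ≈ 2.5000.

|A| = 4, |A + A| = 10, K = 10/4 = 5/2.


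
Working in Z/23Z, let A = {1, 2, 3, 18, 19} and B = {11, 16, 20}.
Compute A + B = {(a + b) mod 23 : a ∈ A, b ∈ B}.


Work in Z/23Z: reduce every sum a + b modulo 23.
Enumerate all 15 pairs:
a = 1: 1+11=12, 1+16=17, 1+20=21
a = 2: 2+11=13, 2+16=18, 2+20=22
a = 3: 3+11=14, 3+16=19, 3+20=0
a = 18: 18+11=6, 18+16=11, 18+20=15
a = 19: 19+11=7, 19+16=12, 19+20=16
Distinct residues collected: {0, 6, 7, 11, 12, 13, 14, 15, 16, 17, 18, 19, 21, 22}
|A + B| = 14 (out of 23 total residues).

A + B = {0, 6, 7, 11, 12, 13, 14, 15, 16, 17, 18, 19, 21, 22}


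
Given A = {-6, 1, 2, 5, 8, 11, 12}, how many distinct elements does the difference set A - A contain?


A - A = {a - a' : a, a' ∈ A}; |A| = 7.
Bounds: 2|A|-1 ≤ |A - A| ≤ |A|² - |A| + 1, i.e. 13 ≤ |A - A| ≤ 43.
Note: 0 ∈ A - A always (from a - a). The set is symmetric: if d ∈ A - A then -d ∈ A - A.
Enumerate nonzero differences d = a - a' with a > a' (then include -d):
Positive differences: {1, 3, 4, 6, 7, 8, 9, 10, 11, 14, 17, 18}
Full difference set: {0} ∪ (positive diffs) ∪ (negative diffs).
|A - A| = 1 + 2·12 = 25 (matches direct enumeration: 25).

|A - A| = 25


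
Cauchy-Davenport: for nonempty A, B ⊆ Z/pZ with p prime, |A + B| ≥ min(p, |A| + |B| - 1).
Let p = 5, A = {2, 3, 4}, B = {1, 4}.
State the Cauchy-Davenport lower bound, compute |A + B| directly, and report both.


Cauchy-Davenport: |A + B| ≥ min(p, |A| + |B| - 1) for A, B nonempty in Z/pZ.
|A| = 3, |B| = 2, p = 5.
CD lower bound = min(5, 3 + 2 - 1) = min(5, 4) = 4.
Compute A + B mod 5 directly:
a = 2: 2+1=3, 2+4=1
a = 3: 3+1=4, 3+4=2
a = 4: 4+1=0, 4+4=3
A + B = {0, 1, 2, 3, 4}, so |A + B| = 5.
Verify: 5 ≥ 4? Yes ✓.

CD lower bound = 4, actual |A + B| = 5.


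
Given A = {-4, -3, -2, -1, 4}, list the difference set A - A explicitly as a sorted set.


A - A = {a - a' : a, a' ∈ A}.
Compute a - a' for each ordered pair (a, a'):
a = -4: -4--4=0, -4--3=-1, -4--2=-2, -4--1=-3, -4-4=-8
a = -3: -3--4=1, -3--3=0, -3--2=-1, -3--1=-2, -3-4=-7
a = -2: -2--4=2, -2--3=1, -2--2=0, -2--1=-1, -2-4=-6
a = -1: -1--4=3, -1--3=2, -1--2=1, -1--1=0, -1-4=-5
a = 4: 4--4=8, 4--3=7, 4--2=6, 4--1=5, 4-4=0
Collecting distinct values (and noting 0 appears from a-a):
A - A = {-8, -7, -6, -5, -3, -2, -1, 0, 1, 2, 3, 5, 6, 7, 8}
|A - A| = 15

A - A = {-8, -7, -6, -5, -3, -2, -1, 0, 1, 2, 3, 5, 6, 7, 8}


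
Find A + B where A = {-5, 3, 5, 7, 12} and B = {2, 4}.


A + B = {a + b : a ∈ A, b ∈ B}.
Enumerate all |A|·|B| = 5·2 = 10 pairs (a, b) and collect distinct sums.
a = -5: -5+2=-3, -5+4=-1
a = 3: 3+2=5, 3+4=7
a = 5: 5+2=7, 5+4=9
a = 7: 7+2=9, 7+4=11
a = 12: 12+2=14, 12+4=16
Collecting distinct sums: A + B = {-3, -1, 5, 7, 9, 11, 14, 16}
|A + B| = 8

A + B = {-3, -1, 5, 7, 9, 11, 14, 16}


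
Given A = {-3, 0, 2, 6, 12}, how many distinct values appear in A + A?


A + A = {a + a' : a, a' ∈ A}; |A| = 5.
General bounds: 2|A| - 1 ≤ |A + A| ≤ |A|(|A|+1)/2, i.e. 9 ≤ |A + A| ≤ 15.
Lower bound 2|A|-1 is attained iff A is an arithmetic progression.
Enumerate sums a + a' for a ≤ a' (symmetric, so this suffices):
a = -3: -3+-3=-6, -3+0=-3, -3+2=-1, -3+6=3, -3+12=9
a = 0: 0+0=0, 0+2=2, 0+6=6, 0+12=12
a = 2: 2+2=4, 2+6=8, 2+12=14
a = 6: 6+6=12, 6+12=18
a = 12: 12+12=24
Distinct sums: {-6, -3, -1, 0, 2, 3, 4, 6, 8, 9, 12, 14, 18, 24}
|A + A| = 14

|A + A| = 14


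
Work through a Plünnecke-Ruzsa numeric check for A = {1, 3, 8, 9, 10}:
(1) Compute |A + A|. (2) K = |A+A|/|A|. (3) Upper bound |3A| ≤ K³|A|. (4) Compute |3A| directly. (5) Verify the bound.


|A| = 5.
Step 1: Compute A + A by enumerating all 25 pairs.
A + A = {2, 4, 6, 9, 10, 11, 12, 13, 16, 17, 18, 19, 20}, so |A + A| = 13.
Step 2: Doubling constant K = |A + A|/|A| = 13/5 = 13/5 ≈ 2.6000.
Step 3: Plünnecke-Ruzsa gives |3A| ≤ K³·|A| = (2.6000)³ · 5 ≈ 87.8800.
Step 4: Compute 3A = A + A + A directly by enumerating all triples (a,b,c) ∈ A³; |3A| = 25.
Step 5: Check 25 ≤ 87.8800? Yes ✓.

K = 13/5, Plünnecke-Ruzsa bound K³|A| ≈ 87.8800, |3A| = 25, inequality holds.


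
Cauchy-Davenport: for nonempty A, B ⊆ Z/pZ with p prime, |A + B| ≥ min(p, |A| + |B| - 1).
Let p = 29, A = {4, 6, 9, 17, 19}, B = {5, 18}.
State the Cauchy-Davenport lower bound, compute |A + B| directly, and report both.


Cauchy-Davenport: |A + B| ≥ min(p, |A| + |B| - 1) for A, B nonempty in Z/pZ.
|A| = 5, |B| = 2, p = 29.
CD lower bound = min(29, 5 + 2 - 1) = min(29, 6) = 6.
Compute A + B mod 29 directly:
a = 4: 4+5=9, 4+18=22
a = 6: 6+5=11, 6+18=24
a = 9: 9+5=14, 9+18=27
a = 17: 17+5=22, 17+18=6
a = 19: 19+5=24, 19+18=8
A + B = {6, 8, 9, 11, 14, 22, 24, 27}, so |A + B| = 8.
Verify: 8 ≥ 6? Yes ✓.

CD lower bound = 6, actual |A + B| = 8.


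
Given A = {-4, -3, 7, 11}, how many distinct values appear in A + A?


A + A = {a + a' : a, a' ∈ A}; |A| = 4.
General bounds: 2|A| - 1 ≤ |A + A| ≤ |A|(|A|+1)/2, i.e. 7 ≤ |A + A| ≤ 10.
Lower bound 2|A|-1 is attained iff A is an arithmetic progression.
Enumerate sums a + a' for a ≤ a' (symmetric, so this suffices):
a = -4: -4+-4=-8, -4+-3=-7, -4+7=3, -4+11=7
a = -3: -3+-3=-6, -3+7=4, -3+11=8
a = 7: 7+7=14, 7+11=18
a = 11: 11+11=22
Distinct sums: {-8, -7, -6, 3, 4, 7, 8, 14, 18, 22}
|A + A| = 10

|A + A| = 10


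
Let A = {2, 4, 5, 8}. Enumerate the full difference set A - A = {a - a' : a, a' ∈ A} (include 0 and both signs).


A - A = {a - a' : a, a' ∈ A}.
Compute a - a' for each ordered pair (a, a'):
a = 2: 2-2=0, 2-4=-2, 2-5=-3, 2-8=-6
a = 4: 4-2=2, 4-4=0, 4-5=-1, 4-8=-4
a = 5: 5-2=3, 5-4=1, 5-5=0, 5-8=-3
a = 8: 8-2=6, 8-4=4, 8-5=3, 8-8=0
Collecting distinct values (and noting 0 appears from a-a):
A - A = {-6, -4, -3, -2, -1, 0, 1, 2, 3, 4, 6}
|A - A| = 11

A - A = {-6, -4, -3, -2, -1, 0, 1, 2, 3, 4, 6}


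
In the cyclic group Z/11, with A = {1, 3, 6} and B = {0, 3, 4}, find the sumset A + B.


Work in Z/11Z: reduce every sum a + b modulo 11.
Enumerate all 9 pairs:
a = 1: 1+0=1, 1+3=4, 1+4=5
a = 3: 3+0=3, 3+3=6, 3+4=7
a = 6: 6+0=6, 6+3=9, 6+4=10
Distinct residues collected: {1, 3, 4, 5, 6, 7, 9, 10}
|A + B| = 8 (out of 11 total residues).

A + B = {1, 3, 4, 5, 6, 7, 9, 10}


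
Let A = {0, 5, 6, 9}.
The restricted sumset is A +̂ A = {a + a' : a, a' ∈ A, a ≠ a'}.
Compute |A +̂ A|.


Restricted sumset: A +̂ A = {a + a' : a ∈ A, a' ∈ A, a ≠ a'}.
Equivalently, take A + A and drop any sum 2a that is achievable ONLY as a + a for a ∈ A (i.e. sums representable only with equal summands).
Enumerate pairs (a, a') with a < a' (symmetric, so each unordered pair gives one sum; this covers all a ≠ a'):
  0 + 5 = 5
  0 + 6 = 6
  0 + 9 = 9
  5 + 6 = 11
  5 + 9 = 14
  6 + 9 = 15
Collected distinct sums: {5, 6, 9, 11, 14, 15}
|A +̂ A| = 6
(Reference bound: |A +̂ A| ≥ 2|A| - 3 for |A| ≥ 2, with |A| = 4 giving ≥ 5.)

|A +̂ A| = 6


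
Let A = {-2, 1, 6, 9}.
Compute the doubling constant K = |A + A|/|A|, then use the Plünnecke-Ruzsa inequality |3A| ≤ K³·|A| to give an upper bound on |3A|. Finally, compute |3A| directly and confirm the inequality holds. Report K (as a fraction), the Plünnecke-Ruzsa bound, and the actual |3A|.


|A| = 4.
Step 1: Compute A + A by enumerating all 16 pairs.
A + A = {-4, -1, 2, 4, 7, 10, 12, 15, 18}, so |A + A| = 9.
Step 2: Doubling constant K = |A + A|/|A| = 9/4 = 9/4 ≈ 2.2500.
Step 3: Plünnecke-Ruzsa gives |3A| ≤ K³·|A| = (2.2500)³ · 4 ≈ 45.5625.
Step 4: Compute 3A = A + A + A directly by enumerating all triples (a,b,c) ∈ A³; |3A| = 16.
Step 5: Check 16 ≤ 45.5625? Yes ✓.

K = 9/4, Plünnecke-Ruzsa bound K³|A| ≈ 45.5625, |3A| = 16, inequality holds.


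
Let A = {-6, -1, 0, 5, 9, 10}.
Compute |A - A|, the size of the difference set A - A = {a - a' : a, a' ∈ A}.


A - A = {a - a' : a, a' ∈ A}; |A| = 6.
Bounds: 2|A|-1 ≤ |A - A| ≤ |A|² - |A| + 1, i.e. 11 ≤ |A - A| ≤ 31.
Note: 0 ∈ A - A always (from a - a). The set is symmetric: if d ∈ A - A then -d ∈ A - A.
Enumerate nonzero differences d = a - a' with a > a' (then include -d):
Positive differences: {1, 4, 5, 6, 9, 10, 11, 15, 16}
Full difference set: {0} ∪ (positive diffs) ∪ (negative diffs).
|A - A| = 1 + 2·9 = 19 (matches direct enumeration: 19).

|A - A| = 19


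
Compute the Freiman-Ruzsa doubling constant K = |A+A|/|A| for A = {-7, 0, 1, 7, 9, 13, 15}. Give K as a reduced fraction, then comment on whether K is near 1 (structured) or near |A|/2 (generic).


|A| = 7.
Compute A + A by enumerating all 49 pairs.
A + A = {-14, -7, -6, 0, 1, 2, 6, 7, 8, 9, 10, 13, 14, 15, 16, 18, 20, 22, 24, 26, 28, 30}, so |A + A| = 22.
K = |A + A| / |A| = 22/7 (already in lowest terms) ≈ 3.1429.
Reference: AP of size 7 gives K = 13/7 ≈ 1.8571; a fully generic set of size 7 gives K ≈ 4.0000.

|A| = 7, |A + A| = 22, K = 22/7.


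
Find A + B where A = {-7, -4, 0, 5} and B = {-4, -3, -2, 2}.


A + B = {a + b : a ∈ A, b ∈ B}.
Enumerate all |A|·|B| = 4·4 = 16 pairs (a, b) and collect distinct sums.
a = -7: -7+-4=-11, -7+-3=-10, -7+-2=-9, -7+2=-5
a = -4: -4+-4=-8, -4+-3=-7, -4+-2=-6, -4+2=-2
a = 0: 0+-4=-4, 0+-3=-3, 0+-2=-2, 0+2=2
a = 5: 5+-4=1, 5+-3=2, 5+-2=3, 5+2=7
Collecting distinct sums: A + B = {-11, -10, -9, -8, -7, -6, -5, -4, -3, -2, 1, 2, 3, 7}
|A + B| = 14

A + B = {-11, -10, -9, -8, -7, -6, -5, -4, -3, -2, 1, 2, 3, 7}


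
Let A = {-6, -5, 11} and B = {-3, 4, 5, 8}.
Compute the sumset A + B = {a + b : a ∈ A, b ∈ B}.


A + B = {a + b : a ∈ A, b ∈ B}.
Enumerate all |A|·|B| = 3·4 = 12 pairs (a, b) and collect distinct sums.
a = -6: -6+-3=-9, -6+4=-2, -6+5=-1, -6+8=2
a = -5: -5+-3=-8, -5+4=-1, -5+5=0, -5+8=3
a = 11: 11+-3=8, 11+4=15, 11+5=16, 11+8=19
Collecting distinct sums: A + B = {-9, -8, -2, -1, 0, 2, 3, 8, 15, 16, 19}
|A + B| = 11

A + B = {-9, -8, -2, -1, 0, 2, 3, 8, 15, 16, 19}


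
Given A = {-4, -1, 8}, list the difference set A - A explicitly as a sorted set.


A - A = {a - a' : a, a' ∈ A}.
Compute a - a' for each ordered pair (a, a'):
a = -4: -4--4=0, -4--1=-3, -4-8=-12
a = -1: -1--4=3, -1--1=0, -1-8=-9
a = 8: 8--4=12, 8--1=9, 8-8=0
Collecting distinct values (and noting 0 appears from a-a):
A - A = {-12, -9, -3, 0, 3, 9, 12}
|A - A| = 7

A - A = {-12, -9, -3, 0, 3, 9, 12}


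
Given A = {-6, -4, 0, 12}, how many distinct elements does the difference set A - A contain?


A - A = {a - a' : a, a' ∈ A}; |A| = 4.
Bounds: 2|A|-1 ≤ |A - A| ≤ |A|² - |A| + 1, i.e. 7 ≤ |A - A| ≤ 13.
Note: 0 ∈ A - A always (from a - a). The set is symmetric: if d ∈ A - A then -d ∈ A - A.
Enumerate nonzero differences d = a - a' with a > a' (then include -d):
Positive differences: {2, 4, 6, 12, 16, 18}
Full difference set: {0} ∪ (positive diffs) ∪ (negative diffs).
|A - A| = 1 + 2·6 = 13 (matches direct enumeration: 13).

|A - A| = 13


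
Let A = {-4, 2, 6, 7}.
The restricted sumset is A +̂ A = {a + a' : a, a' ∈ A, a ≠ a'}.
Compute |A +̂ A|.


Restricted sumset: A +̂ A = {a + a' : a ∈ A, a' ∈ A, a ≠ a'}.
Equivalently, take A + A and drop any sum 2a that is achievable ONLY as a + a for a ∈ A (i.e. sums representable only with equal summands).
Enumerate pairs (a, a') with a < a' (symmetric, so each unordered pair gives one sum; this covers all a ≠ a'):
  -4 + 2 = -2
  -4 + 6 = 2
  -4 + 7 = 3
  2 + 6 = 8
  2 + 7 = 9
  6 + 7 = 13
Collected distinct sums: {-2, 2, 3, 8, 9, 13}
|A +̂ A| = 6
(Reference bound: |A +̂ A| ≥ 2|A| - 3 for |A| ≥ 2, with |A| = 4 giving ≥ 5.)

|A +̂ A| = 6


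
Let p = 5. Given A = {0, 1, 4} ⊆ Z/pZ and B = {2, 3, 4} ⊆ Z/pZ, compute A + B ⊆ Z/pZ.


Work in Z/5Z: reduce every sum a + b modulo 5.
Enumerate all 9 pairs:
a = 0: 0+2=2, 0+3=3, 0+4=4
a = 1: 1+2=3, 1+3=4, 1+4=0
a = 4: 4+2=1, 4+3=2, 4+4=3
Distinct residues collected: {0, 1, 2, 3, 4}
|A + B| = 5 (out of 5 total residues).

A + B = {0, 1, 2, 3, 4}


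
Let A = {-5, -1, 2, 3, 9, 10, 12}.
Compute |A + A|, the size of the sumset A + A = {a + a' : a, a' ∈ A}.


A + A = {a + a' : a, a' ∈ A}; |A| = 7.
General bounds: 2|A| - 1 ≤ |A + A| ≤ |A|(|A|+1)/2, i.e. 13 ≤ |A + A| ≤ 28.
Lower bound 2|A|-1 is attained iff A is an arithmetic progression.
Enumerate sums a + a' for a ≤ a' (symmetric, so this suffices):
a = -5: -5+-5=-10, -5+-1=-6, -5+2=-3, -5+3=-2, -5+9=4, -5+10=5, -5+12=7
a = -1: -1+-1=-2, -1+2=1, -1+3=2, -1+9=8, -1+10=9, -1+12=11
a = 2: 2+2=4, 2+3=5, 2+9=11, 2+10=12, 2+12=14
a = 3: 3+3=6, 3+9=12, 3+10=13, 3+12=15
a = 9: 9+9=18, 9+10=19, 9+12=21
a = 10: 10+10=20, 10+12=22
a = 12: 12+12=24
Distinct sums: {-10, -6, -3, -2, 1, 2, 4, 5, 6, 7, 8, 9, 11, 12, 13, 14, 15, 18, 19, 20, 21, 22, 24}
|A + A| = 23

|A + A| = 23


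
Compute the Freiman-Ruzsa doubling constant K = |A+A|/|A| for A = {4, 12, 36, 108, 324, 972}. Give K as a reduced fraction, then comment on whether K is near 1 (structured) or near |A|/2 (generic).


|A| = 6.
Compute A + A by enumerating all 36 pairs.
A + A = {8, 16, 24, 40, 48, 72, 112, 120, 144, 216, 328, 336, 360, 432, 648, 976, 984, 1008, 1080, 1296, 1944}, so |A + A| = 21.
K = |A + A| / |A| = 21/6 = 7/2 ≈ 3.5000.
Reference: AP of size 6 gives K = 11/6 ≈ 1.8333; a fully generic set of size 6 gives K ≈ 3.5000.

|A| = 6, |A + A| = 21, K = 21/6 = 7/2.


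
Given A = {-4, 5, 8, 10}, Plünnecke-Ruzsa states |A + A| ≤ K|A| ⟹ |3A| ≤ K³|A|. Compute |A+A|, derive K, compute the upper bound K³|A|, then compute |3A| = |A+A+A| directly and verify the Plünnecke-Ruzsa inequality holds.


|A| = 4.
Step 1: Compute A + A by enumerating all 16 pairs.
A + A = {-8, 1, 4, 6, 10, 13, 15, 16, 18, 20}, so |A + A| = 10.
Step 2: Doubling constant K = |A + A|/|A| = 10/4 = 10/4 ≈ 2.5000.
Step 3: Plünnecke-Ruzsa gives |3A| ≤ K³·|A| = (2.5000)³ · 4 ≈ 62.5000.
Step 4: Compute 3A = A + A + A directly by enumerating all triples (a,b,c) ∈ A³; |3A| = 20.
Step 5: Check 20 ≤ 62.5000? Yes ✓.

K = 10/4, Plünnecke-Ruzsa bound K³|A| ≈ 62.5000, |3A| = 20, inequality holds.


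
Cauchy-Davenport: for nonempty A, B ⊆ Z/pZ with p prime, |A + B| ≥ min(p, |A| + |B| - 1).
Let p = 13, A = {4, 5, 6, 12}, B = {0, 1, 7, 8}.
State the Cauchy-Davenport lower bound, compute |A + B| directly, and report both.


Cauchy-Davenport: |A + B| ≥ min(p, |A| + |B| - 1) for A, B nonempty in Z/pZ.
|A| = 4, |B| = 4, p = 13.
CD lower bound = min(13, 4 + 4 - 1) = min(13, 7) = 7.
Compute A + B mod 13 directly:
a = 4: 4+0=4, 4+1=5, 4+7=11, 4+8=12
a = 5: 5+0=5, 5+1=6, 5+7=12, 5+8=0
a = 6: 6+0=6, 6+1=7, 6+7=0, 6+8=1
a = 12: 12+0=12, 12+1=0, 12+7=6, 12+8=7
A + B = {0, 1, 4, 5, 6, 7, 11, 12}, so |A + B| = 8.
Verify: 8 ≥ 7? Yes ✓.

CD lower bound = 7, actual |A + B| = 8.


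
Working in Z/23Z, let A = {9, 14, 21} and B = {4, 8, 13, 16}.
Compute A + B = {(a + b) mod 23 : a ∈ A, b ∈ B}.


Work in Z/23Z: reduce every sum a + b modulo 23.
Enumerate all 12 pairs:
a = 9: 9+4=13, 9+8=17, 9+13=22, 9+16=2
a = 14: 14+4=18, 14+8=22, 14+13=4, 14+16=7
a = 21: 21+4=2, 21+8=6, 21+13=11, 21+16=14
Distinct residues collected: {2, 4, 6, 7, 11, 13, 14, 17, 18, 22}
|A + B| = 10 (out of 23 total residues).

A + B = {2, 4, 6, 7, 11, 13, 14, 17, 18, 22}


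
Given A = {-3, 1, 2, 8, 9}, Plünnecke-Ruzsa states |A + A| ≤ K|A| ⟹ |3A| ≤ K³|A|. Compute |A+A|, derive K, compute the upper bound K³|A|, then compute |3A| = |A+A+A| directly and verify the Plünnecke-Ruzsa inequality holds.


|A| = 5.
Step 1: Compute A + A by enumerating all 25 pairs.
A + A = {-6, -2, -1, 2, 3, 4, 5, 6, 9, 10, 11, 16, 17, 18}, so |A + A| = 14.
Step 2: Doubling constant K = |A + A|/|A| = 14/5 = 14/5 ≈ 2.8000.
Step 3: Plünnecke-Ruzsa gives |3A| ≤ K³·|A| = (2.8000)³ · 5 ≈ 109.7600.
Step 4: Compute 3A = A + A + A directly by enumerating all triples (a,b,c) ∈ A³; |3A| = 27.
Step 5: Check 27 ≤ 109.7600? Yes ✓.

K = 14/5, Plünnecke-Ruzsa bound K³|A| ≈ 109.7600, |3A| = 27, inequality holds.


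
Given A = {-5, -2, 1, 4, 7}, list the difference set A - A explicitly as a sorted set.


A - A = {a - a' : a, a' ∈ A}.
Compute a - a' for each ordered pair (a, a'):
a = -5: -5--5=0, -5--2=-3, -5-1=-6, -5-4=-9, -5-7=-12
a = -2: -2--5=3, -2--2=0, -2-1=-3, -2-4=-6, -2-7=-9
a = 1: 1--5=6, 1--2=3, 1-1=0, 1-4=-3, 1-7=-6
a = 4: 4--5=9, 4--2=6, 4-1=3, 4-4=0, 4-7=-3
a = 7: 7--5=12, 7--2=9, 7-1=6, 7-4=3, 7-7=0
Collecting distinct values (and noting 0 appears from a-a):
A - A = {-12, -9, -6, -3, 0, 3, 6, 9, 12}
|A - A| = 9

A - A = {-12, -9, -6, -3, 0, 3, 6, 9, 12}


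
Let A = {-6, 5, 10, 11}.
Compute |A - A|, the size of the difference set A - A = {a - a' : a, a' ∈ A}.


A - A = {a - a' : a, a' ∈ A}; |A| = 4.
Bounds: 2|A|-1 ≤ |A - A| ≤ |A|² - |A| + 1, i.e. 7 ≤ |A - A| ≤ 13.
Note: 0 ∈ A - A always (from a - a). The set is symmetric: if d ∈ A - A then -d ∈ A - A.
Enumerate nonzero differences d = a - a' with a > a' (then include -d):
Positive differences: {1, 5, 6, 11, 16, 17}
Full difference set: {0} ∪ (positive diffs) ∪ (negative diffs).
|A - A| = 1 + 2·6 = 13 (matches direct enumeration: 13).

|A - A| = 13


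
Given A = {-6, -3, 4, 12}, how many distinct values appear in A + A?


A + A = {a + a' : a, a' ∈ A}; |A| = 4.
General bounds: 2|A| - 1 ≤ |A + A| ≤ |A|(|A|+1)/2, i.e. 7 ≤ |A + A| ≤ 10.
Lower bound 2|A|-1 is attained iff A is an arithmetic progression.
Enumerate sums a + a' for a ≤ a' (symmetric, so this suffices):
a = -6: -6+-6=-12, -6+-3=-9, -6+4=-2, -6+12=6
a = -3: -3+-3=-6, -3+4=1, -3+12=9
a = 4: 4+4=8, 4+12=16
a = 12: 12+12=24
Distinct sums: {-12, -9, -6, -2, 1, 6, 8, 9, 16, 24}
|A + A| = 10

|A + A| = 10


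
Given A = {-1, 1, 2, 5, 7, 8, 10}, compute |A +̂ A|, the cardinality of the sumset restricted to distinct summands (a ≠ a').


Restricted sumset: A +̂ A = {a + a' : a ∈ A, a' ∈ A, a ≠ a'}.
Equivalently, take A + A and drop any sum 2a that is achievable ONLY as a + a for a ∈ A (i.e. sums representable only with equal summands).
Enumerate pairs (a, a') with a < a' (symmetric, so each unordered pair gives one sum; this covers all a ≠ a'):
  -1 + 1 = 0
  -1 + 2 = 1
  -1 + 5 = 4
  -1 + 7 = 6
  -1 + 8 = 7
  -1 + 10 = 9
  1 + 2 = 3
  1 + 5 = 6
  1 + 7 = 8
  1 + 8 = 9
  1 + 10 = 11
  2 + 5 = 7
  2 + 7 = 9
  2 + 8 = 10
  2 + 10 = 12
  5 + 7 = 12
  5 + 8 = 13
  5 + 10 = 15
  7 + 8 = 15
  7 + 10 = 17
  8 + 10 = 18
Collected distinct sums: {0, 1, 3, 4, 6, 7, 8, 9, 10, 11, 12, 13, 15, 17, 18}
|A +̂ A| = 15
(Reference bound: |A +̂ A| ≥ 2|A| - 3 for |A| ≥ 2, with |A| = 7 giving ≥ 11.)

|A +̂ A| = 15


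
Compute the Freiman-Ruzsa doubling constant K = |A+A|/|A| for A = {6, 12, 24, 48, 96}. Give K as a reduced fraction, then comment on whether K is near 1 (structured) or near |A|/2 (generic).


|A| = 5.
Compute A + A by enumerating all 25 pairs.
A + A = {12, 18, 24, 30, 36, 48, 54, 60, 72, 96, 102, 108, 120, 144, 192}, so |A + A| = 15.
K = |A + A| / |A| = 15/5 = 3/1 ≈ 3.0000.
Reference: AP of size 5 gives K = 9/5 ≈ 1.8000; a fully generic set of size 5 gives K ≈ 3.0000.

|A| = 5, |A + A| = 15, K = 15/5 = 3/1.


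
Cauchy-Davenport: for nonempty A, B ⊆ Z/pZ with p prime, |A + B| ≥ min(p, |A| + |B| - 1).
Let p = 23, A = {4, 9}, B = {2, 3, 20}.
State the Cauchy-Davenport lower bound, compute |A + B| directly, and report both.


Cauchy-Davenport: |A + B| ≥ min(p, |A| + |B| - 1) for A, B nonempty in Z/pZ.
|A| = 2, |B| = 3, p = 23.
CD lower bound = min(23, 2 + 3 - 1) = min(23, 4) = 4.
Compute A + B mod 23 directly:
a = 4: 4+2=6, 4+3=7, 4+20=1
a = 9: 9+2=11, 9+3=12, 9+20=6
A + B = {1, 6, 7, 11, 12}, so |A + B| = 5.
Verify: 5 ≥ 4? Yes ✓.

CD lower bound = 4, actual |A + B| = 5.


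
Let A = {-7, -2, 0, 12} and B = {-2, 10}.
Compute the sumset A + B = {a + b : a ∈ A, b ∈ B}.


A + B = {a + b : a ∈ A, b ∈ B}.
Enumerate all |A|·|B| = 4·2 = 8 pairs (a, b) and collect distinct sums.
a = -7: -7+-2=-9, -7+10=3
a = -2: -2+-2=-4, -2+10=8
a = 0: 0+-2=-2, 0+10=10
a = 12: 12+-2=10, 12+10=22
Collecting distinct sums: A + B = {-9, -4, -2, 3, 8, 10, 22}
|A + B| = 7

A + B = {-9, -4, -2, 3, 8, 10, 22}


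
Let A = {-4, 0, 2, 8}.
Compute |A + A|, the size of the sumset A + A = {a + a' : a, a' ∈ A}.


A + A = {a + a' : a, a' ∈ A}; |A| = 4.
General bounds: 2|A| - 1 ≤ |A + A| ≤ |A|(|A|+1)/2, i.e. 7 ≤ |A + A| ≤ 10.
Lower bound 2|A|-1 is attained iff A is an arithmetic progression.
Enumerate sums a + a' for a ≤ a' (symmetric, so this suffices):
a = -4: -4+-4=-8, -4+0=-4, -4+2=-2, -4+8=4
a = 0: 0+0=0, 0+2=2, 0+8=8
a = 2: 2+2=4, 2+8=10
a = 8: 8+8=16
Distinct sums: {-8, -4, -2, 0, 2, 4, 8, 10, 16}
|A + A| = 9

|A + A| = 9


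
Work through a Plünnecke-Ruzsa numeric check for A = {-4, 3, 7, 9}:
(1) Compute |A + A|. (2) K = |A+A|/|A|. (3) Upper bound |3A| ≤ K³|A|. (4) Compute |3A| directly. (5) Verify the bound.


|A| = 4.
Step 1: Compute A + A by enumerating all 16 pairs.
A + A = {-8, -1, 3, 5, 6, 10, 12, 14, 16, 18}, so |A + A| = 10.
Step 2: Doubling constant K = |A + A|/|A| = 10/4 = 10/4 ≈ 2.5000.
Step 3: Plünnecke-Ruzsa gives |3A| ≤ K³·|A| = (2.5000)³ · 4 ≈ 62.5000.
Step 4: Compute 3A = A + A + A directly by enumerating all triples (a,b,c) ∈ A³; |3A| = 19.
Step 5: Check 19 ≤ 62.5000? Yes ✓.

K = 10/4, Plünnecke-Ruzsa bound K³|A| ≈ 62.5000, |3A| = 19, inequality holds.


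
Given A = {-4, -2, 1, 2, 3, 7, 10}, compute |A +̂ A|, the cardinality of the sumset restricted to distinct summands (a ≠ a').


Restricted sumset: A +̂ A = {a + a' : a ∈ A, a' ∈ A, a ≠ a'}.
Equivalently, take A + A and drop any sum 2a that is achievable ONLY as a + a for a ∈ A (i.e. sums representable only with equal summands).
Enumerate pairs (a, a') with a < a' (symmetric, so each unordered pair gives one sum; this covers all a ≠ a'):
  -4 + -2 = -6
  -4 + 1 = -3
  -4 + 2 = -2
  -4 + 3 = -1
  -4 + 7 = 3
  -4 + 10 = 6
  -2 + 1 = -1
  -2 + 2 = 0
  -2 + 3 = 1
  -2 + 7 = 5
  -2 + 10 = 8
  1 + 2 = 3
  1 + 3 = 4
  1 + 7 = 8
  1 + 10 = 11
  2 + 3 = 5
  2 + 7 = 9
  2 + 10 = 12
  3 + 7 = 10
  3 + 10 = 13
  7 + 10 = 17
Collected distinct sums: {-6, -3, -2, -1, 0, 1, 3, 4, 5, 6, 8, 9, 10, 11, 12, 13, 17}
|A +̂ A| = 17
(Reference bound: |A +̂ A| ≥ 2|A| - 3 for |A| ≥ 2, with |A| = 7 giving ≥ 11.)

|A +̂ A| = 17


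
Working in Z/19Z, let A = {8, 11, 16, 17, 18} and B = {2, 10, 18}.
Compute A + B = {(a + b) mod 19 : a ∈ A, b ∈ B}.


Work in Z/19Z: reduce every sum a + b modulo 19.
Enumerate all 15 pairs:
a = 8: 8+2=10, 8+10=18, 8+18=7
a = 11: 11+2=13, 11+10=2, 11+18=10
a = 16: 16+2=18, 16+10=7, 16+18=15
a = 17: 17+2=0, 17+10=8, 17+18=16
a = 18: 18+2=1, 18+10=9, 18+18=17
Distinct residues collected: {0, 1, 2, 7, 8, 9, 10, 13, 15, 16, 17, 18}
|A + B| = 12 (out of 19 total residues).

A + B = {0, 1, 2, 7, 8, 9, 10, 13, 15, 16, 17, 18}


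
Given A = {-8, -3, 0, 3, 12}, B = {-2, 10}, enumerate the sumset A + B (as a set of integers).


A + B = {a + b : a ∈ A, b ∈ B}.
Enumerate all |A|·|B| = 5·2 = 10 pairs (a, b) and collect distinct sums.
a = -8: -8+-2=-10, -8+10=2
a = -3: -3+-2=-5, -3+10=7
a = 0: 0+-2=-2, 0+10=10
a = 3: 3+-2=1, 3+10=13
a = 12: 12+-2=10, 12+10=22
Collecting distinct sums: A + B = {-10, -5, -2, 1, 2, 7, 10, 13, 22}
|A + B| = 9

A + B = {-10, -5, -2, 1, 2, 7, 10, 13, 22}


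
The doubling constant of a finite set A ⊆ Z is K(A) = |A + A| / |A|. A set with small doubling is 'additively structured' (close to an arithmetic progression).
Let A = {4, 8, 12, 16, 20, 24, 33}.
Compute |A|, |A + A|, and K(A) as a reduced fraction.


|A| = 7.
Compute A + A by enumerating all 49 pairs.
A + A = {8, 12, 16, 20, 24, 28, 32, 36, 37, 40, 41, 44, 45, 48, 49, 53, 57, 66}, so |A + A| = 18.
K = |A + A| / |A| = 18/7 (already in lowest terms) ≈ 2.5714.
Reference: AP of size 7 gives K = 13/7 ≈ 1.8571; a fully generic set of size 7 gives K ≈ 4.0000.

|A| = 7, |A + A| = 18, K = 18/7.


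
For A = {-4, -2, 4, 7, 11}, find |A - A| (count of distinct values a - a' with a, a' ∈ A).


A - A = {a - a' : a, a' ∈ A}; |A| = 5.
Bounds: 2|A|-1 ≤ |A - A| ≤ |A|² - |A| + 1, i.e. 9 ≤ |A - A| ≤ 21.
Note: 0 ∈ A - A always (from a - a). The set is symmetric: if d ∈ A - A then -d ∈ A - A.
Enumerate nonzero differences d = a - a' with a > a' (then include -d):
Positive differences: {2, 3, 4, 6, 7, 8, 9, 11, 13, 15}
Full difference set: {0} ∪ (positive diffs) ∪ (negative diffs).
|A - A| = 1 + 2·10 = 21 (matches direct enumeration: 21).

|A - A| = 21


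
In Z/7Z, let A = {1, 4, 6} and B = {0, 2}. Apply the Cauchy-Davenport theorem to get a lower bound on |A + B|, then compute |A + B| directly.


Cauchy-Davenport: |A + B| ≥ min(p, |A| + |B| - 1) for A, B nonempty in Z/pZ.
|A| = 3, |B| = 2, p = 7.
CD lower bound = min(7, 3 + 2 - 1) = min(7, 4) = 4.
Compute A + B mod 7 directly:
a = 1: 1+0=1, 1+2=3
a = 4: 4+0=4, 4+2=6
a = 6: 6+0=6, 6+2=1
A + B = {1, 3, 4, 6}, so |A + B| = 4.
Verify: 4 ≥ 4? Yes ✓.

CD lower bound = 4, actual |A + B| = 4.


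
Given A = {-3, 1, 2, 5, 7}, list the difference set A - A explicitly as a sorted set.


A - A = {a - a' : a, a' ∈ A}.
Compute a - a' for each ordered pair (a, a'):
a = -3: -3--3=0, -3-1=-4, -3-2=-5, -3-5=-8, -3-7=-10
a = 1: 1--3=4, 1-1=0, 1-2=-1, 1-5=-4, 1-7=-6
a = 2: 2--3=5, 2-1=1, 2-2=0, 2-5=-3, 2-7=-5
a = 5: 5--3=8, 5-1=4, 5-2=3, 5-5=0, 5-7=-2
a = 7: 7--3=10, 7-1=6, 7-2=5, 7-5=2, 7-7=0
Collecting distinct values (and noting 0 appears from a-a):
A - A = {-10, -8, -6, -5, -4, -3, -2, -1, 0, 1, 2, 3, 4, 5, 6, 8, 10}
|A - A| = 17

A - A = {-10, -8, -6, -5, -4, -3, -2, -1, 0, 1, 2, 3, 4, 5, 6, 8, 10}


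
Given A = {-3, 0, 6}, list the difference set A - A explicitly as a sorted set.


A - A = {a - a' : a, a' ∈ A}.
Compute a - a' for each ordered pair (a, a'):
a = -3: -3--3=0, -3-0=-3, -3-6=-9
a = 0: 0--3=3, 0-0=0, 0-6=-6
a = 6: 6--3=9, 6-0=6, 6-6=0
Collecting distinct values (and noting 0 appears from a-a):
A - A = {-9, -6, -3, 0, 3, 6, 9}
|A - A| = 7

A - A = {-9, -6, -3, 0, 3, 6, 9}


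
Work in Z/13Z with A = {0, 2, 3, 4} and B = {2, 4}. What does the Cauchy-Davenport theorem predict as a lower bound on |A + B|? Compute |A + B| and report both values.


Cauchy-Davenport: |A + B| ≥ min(p, |A| + |B| - 1) for A, B nonempty in Z/pZ.
|A| = 4, |B| = 2, p = 13.
CD lower bound = min(13, 4 + 2 - 1) = min(13, 5) = 5.
Compute A + B mod 13 directly:
a = 0: 0+2=2, 0+4=4
a = 2: 2+2=4, 2+4=6
a = 3: 3+2=5, 3+4=7
a = 4: 4+2=6, 4+4=8
A + B = {2, 4, 5, 6, 7, 8}, so |A + B| = 6.
Verify: 6 ≥ 5? Yes ✓.

CD lower bound = 5, actual |A + B| = 6.


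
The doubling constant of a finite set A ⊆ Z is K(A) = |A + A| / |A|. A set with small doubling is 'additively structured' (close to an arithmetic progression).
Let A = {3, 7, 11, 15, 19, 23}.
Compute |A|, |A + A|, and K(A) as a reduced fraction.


|A| = 6.
Compute A + A by enumerating all 36 pairs.
A + A = {6, 10, 14, 18, 22, 26, 30, 34, 38, 42, 46}, so |A + A| = 11.
K = |A + A| / |A| = 11/6 (already in lowest terms) ≈ 1.8333.
Reference: AP of size 6 gives K = 11/6 ≈ 1.8333; a fully generic set of size 6 gives K ≈ 3.5000.

|A| = 6, |A + A| = 11, K = 11/6.


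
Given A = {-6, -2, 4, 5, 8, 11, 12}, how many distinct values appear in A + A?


A + A = {a + a' : a, a' ∈ A}; |A| = 7.
General bounds: 2|A| - 1 ≤ |A + A| ≤ |A|(|A|+1)/2, i.e. 13 ≤ |A + A| ≤ 28.
Lower bound 2|A|-1 is attained iff A is an arithmetic progression.
Enumerate sums a + a' for a ≤ a' (symmetric, so this suffices):
a = -6: -6+-6=-12, -6+-2=-8, -6+4=-2, -6+5=-1, -6+8=2, -6+11=5, -6+12=6
a = -2: -2+-2=-4, -2+4=2, -2+5=3, -2+8=6, -2+11=9, -2+12=10
a = 4: 4+4=8, 4+5=9, 4+8=12, 4+11=15, 4+12=16
a = 5: 5+5=10, 5+8=13, 5+11=16, 5+12=17
a = 8: 8+8=16, 8+11=19, 8+12=20
a = 11: 11+11=22, 11+12=23
a = 12: 12+12=24
Distinct sums: {-12, -8, -4, -2, -1, 2, 3, 5, 6, 8, 9, 10, 12, 13, 15, 16, 17, 19, 20, 22, 23, 24}
|A + A| = 22

|A + A| = 22


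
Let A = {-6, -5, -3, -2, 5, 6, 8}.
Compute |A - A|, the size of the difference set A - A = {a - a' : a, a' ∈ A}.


A - A = {a - a' : a, a' ∈ A}; |A| = 7.
Bounds: 2|A|-1 ≤ |A - A| ≤ |A|² - |A| + 1, i.e. 13 ≤ |A - A| ≤ 43.
Note: 0 ∈ A - A always (from a - a). The set is symmetric: if d ∈ A - A then -d ∈ A - A.
Enumerate nonzero differences d = a - a' with a > a' (then include -d):
Positive differences: {1, 2, 3, 4, 7, 8, 9, 10, 11, 12, 13, 14}
Full difference set: {0} ∪ (positive diffs) ∪ (negative diffs).
|A - A| = 1 + 2·12 = 25 (matches direct enumeration: 25).

|A - A| = 25


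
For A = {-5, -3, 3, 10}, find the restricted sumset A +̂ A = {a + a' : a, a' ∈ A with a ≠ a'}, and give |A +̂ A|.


Restricted sumset: A +̂ A = {a + a' : a ∈ A, a' ∈ A, a ≠ a'}.
Equivalently, take A + A and drop any sum 2a that is achievable ONLY as a + a for a ∈ A (i.e. sums representable only with equal summands).
Enumerate pairs (a, a') with a < a' (symmetric, so each unordered pair gives one sum; this covers all a ≠ a'):
  -5 + -3 = -8
  -5 + 3 = -2
  -5 + 10 = 5
  -3 + 3 = 0
  -3 + 10 = 7
  3 + 10 = 13
Collected distinct sums: {-8, -2, 0, 5, 7, 13}
|A +̂ A| = 6
(Reference bound: |A +̂ A| ≥ 2|A| - 3 for |A| ≥ 2, with |A| = 4 giving ≥ 5.)

|A +̂ A| = 6


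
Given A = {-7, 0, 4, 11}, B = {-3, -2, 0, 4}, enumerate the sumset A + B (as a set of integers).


A + B = {a + b : a ∈ A, b ∈ B}.
Enumerate all |A|·|B| = 4·4 = 16 pairs (a, b) and collect distinct sums.
a = -7: -7+-3=-10, -7+-2=-9, -7+0=-7, -7+4=-3
a = 0: 0+-3=-3, 0+-2=-2, 0+0=0, 0+4=4
a = 4: 4+-3=1, 4+-2=2, 4+0=4, 4+4=8
a = 11: 11+-3=8, 11+-2=9, 11+0=11, 11+4=15
Collecting distinct sums: A + B = {-10, -9, -7, -3, -2, 0, 1, 2, 4, 8, 9, 11, 15}
|A + B| = 13

A + B = {-10, -9, -7, -3, -2, 0, 1, 2, 4, 8, 9, 11, 15}


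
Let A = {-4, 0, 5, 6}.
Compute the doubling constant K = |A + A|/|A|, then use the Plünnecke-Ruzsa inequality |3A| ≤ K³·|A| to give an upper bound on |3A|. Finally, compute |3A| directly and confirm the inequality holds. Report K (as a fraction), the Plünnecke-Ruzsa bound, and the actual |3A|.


|A| = 4.
Step 1: Compute A + A by enumerating all 16 pairs.
A + A = {-8, -4, 0, 1, 2, 5, 6, 10, 11, 12}, so |A + A| = 10.
Step 2: Doubling constant K = |A + A|/|A| = 10/4 = 10/4 ≈ 2.5000.
Step 3: Plünnecke-Ruzsa gives |3A| ≤ K³·|A| = (2.5000)³ · 4 ≈ 62.5000.
Step 4: Compute 3A = A + A + A directly by enumerating all triples (a,b,c) ∈ A³; |3A| = 19.
Step 5: Check 19 ≤ 62.5000? Yes ✓.

K = 10/4, Plünnecke-Ruzsa bound K³|A| ≈ 62.5000, |3A| = 19, inequality holds.
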